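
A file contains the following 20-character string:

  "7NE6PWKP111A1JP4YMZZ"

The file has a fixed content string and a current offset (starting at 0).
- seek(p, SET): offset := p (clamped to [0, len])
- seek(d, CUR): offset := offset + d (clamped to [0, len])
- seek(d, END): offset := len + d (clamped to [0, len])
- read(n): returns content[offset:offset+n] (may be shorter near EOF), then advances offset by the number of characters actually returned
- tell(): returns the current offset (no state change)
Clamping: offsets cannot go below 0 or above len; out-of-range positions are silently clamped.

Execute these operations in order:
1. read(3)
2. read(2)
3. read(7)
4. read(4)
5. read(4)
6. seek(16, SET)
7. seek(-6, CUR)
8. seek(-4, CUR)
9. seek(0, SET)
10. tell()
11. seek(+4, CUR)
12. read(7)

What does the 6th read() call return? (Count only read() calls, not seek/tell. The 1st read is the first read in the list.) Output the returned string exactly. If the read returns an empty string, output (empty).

Answer: PWKP111

Derivation:
After 1 (read(3)): returned '7NE', offset=3
After 2 (read(2)): returned '6P', offset=5
After 3 (read(7)): returned 'WKP111A', offset=12
After 4 (read(4)): returned '1JP4', offset=16
After 5 (read(4)): returned 'YMZZ', offset=20
After 6 (seek(16, SET)): offset=16
After 7 (seek(-6, CUR)): offset=10
After 8 (seek(-4, CUR)): offset=6
After 9 (seek(0, SET)): offset=0
After 10 (tell()): offset=0
After 11 (seek(+4, CUR)): offset=4
After 12 (read(7)): returned 'PWKP111', offset=11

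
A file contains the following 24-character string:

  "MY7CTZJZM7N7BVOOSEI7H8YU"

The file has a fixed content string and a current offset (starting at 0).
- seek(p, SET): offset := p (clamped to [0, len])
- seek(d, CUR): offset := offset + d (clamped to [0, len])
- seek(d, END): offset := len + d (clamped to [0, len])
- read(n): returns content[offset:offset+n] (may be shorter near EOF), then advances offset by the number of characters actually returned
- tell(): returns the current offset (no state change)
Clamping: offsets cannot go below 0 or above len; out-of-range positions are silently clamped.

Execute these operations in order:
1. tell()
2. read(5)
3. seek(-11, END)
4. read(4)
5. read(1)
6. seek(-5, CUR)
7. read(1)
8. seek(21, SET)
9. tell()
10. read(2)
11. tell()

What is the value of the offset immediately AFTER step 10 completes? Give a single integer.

After 1 (tell()): offset=0
After 2 (read(5)): returned 'MY7CT', offset=5
After 3 (seek(-11, END)): offset=13
After 4 (read(4)): returned 'VOOS', offset=17
After 5 (read(1)): returned 'E', offset=18
After 6 (seek(-5, CUR)): offset=13
After 7 (read(1)): returned 'V', offset=14
After 8 (seek(21, SET)): offset=21
After 9 (tell()): offset=21
After 10 (read(2)): returned '8Y', offset=23

Answer: 23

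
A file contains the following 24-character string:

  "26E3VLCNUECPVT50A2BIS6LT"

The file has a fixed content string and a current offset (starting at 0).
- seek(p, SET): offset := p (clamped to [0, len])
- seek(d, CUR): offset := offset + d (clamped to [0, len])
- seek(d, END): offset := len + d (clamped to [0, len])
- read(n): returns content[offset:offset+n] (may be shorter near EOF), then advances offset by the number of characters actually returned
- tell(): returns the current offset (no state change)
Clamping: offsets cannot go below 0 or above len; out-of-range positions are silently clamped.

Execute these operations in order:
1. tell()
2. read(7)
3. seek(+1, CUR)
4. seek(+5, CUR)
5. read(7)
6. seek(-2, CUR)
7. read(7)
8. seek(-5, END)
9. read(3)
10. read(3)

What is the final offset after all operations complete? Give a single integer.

Answer: 24

Derivation:
After 1 (tell()): offset=0
After 2 (read(7)): returned '26E3VLC', offset=7
After 3 (seek(+1, CUR)): offset=8
After 4 (seek(+5, CUR)): offset=13
After 5 (read(7)): returned 'T50A2BI', offset=20
After 6 (seek(-2, CUR)): offset=18
After 7 (read(7)): returned 'BIS6LT', offset=24
After 8 (seek(-5, END)): offset=19
After 9 (read(3)): returned 'IS6', offset=22
After 10 (read(3)): returned 'LT', offset=24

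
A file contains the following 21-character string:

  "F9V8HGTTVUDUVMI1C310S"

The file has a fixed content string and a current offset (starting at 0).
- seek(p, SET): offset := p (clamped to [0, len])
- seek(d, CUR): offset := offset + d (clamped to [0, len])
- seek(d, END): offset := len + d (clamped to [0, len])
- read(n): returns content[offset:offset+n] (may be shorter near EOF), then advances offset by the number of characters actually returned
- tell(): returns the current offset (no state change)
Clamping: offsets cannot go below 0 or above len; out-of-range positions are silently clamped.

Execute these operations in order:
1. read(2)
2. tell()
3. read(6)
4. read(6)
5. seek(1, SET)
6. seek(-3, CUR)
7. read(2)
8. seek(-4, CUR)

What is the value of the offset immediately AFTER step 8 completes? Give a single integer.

After 1 (read(2)): returned 'F9', offset=2
After 2 (tell()): offset=2
After 3 (read(6)): returned 'V8HGTT', offset=8
After 4 (read(6)): returned 'VUDUVM', offset=14
After 5 (seek(1, SET)): offset=1
After 6 (seek(-3, CUR)): offset=0
After 7 (read(2)): returned 'F9', offset=2
After 8 (seek(-4, CUR)): offset=0

Answer: 0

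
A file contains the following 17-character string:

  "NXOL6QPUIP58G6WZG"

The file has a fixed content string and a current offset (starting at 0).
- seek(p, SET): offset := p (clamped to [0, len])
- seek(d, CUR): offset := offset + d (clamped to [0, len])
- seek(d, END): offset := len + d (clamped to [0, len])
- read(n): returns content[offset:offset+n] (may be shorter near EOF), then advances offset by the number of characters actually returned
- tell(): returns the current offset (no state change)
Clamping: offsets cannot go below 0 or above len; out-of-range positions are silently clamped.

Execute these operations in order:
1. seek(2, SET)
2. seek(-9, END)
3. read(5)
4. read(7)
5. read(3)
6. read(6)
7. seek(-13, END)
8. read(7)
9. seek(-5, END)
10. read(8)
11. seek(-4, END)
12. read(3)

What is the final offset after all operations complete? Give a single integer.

Answer: 16

Derivation:
After 1 (seek(2, SET)): offset=2
After 2 (seek(-9, END)): offset=8
After 3 (read(5)): returned 'IP58G', offset=13
After 4 (read(7)): returned '6WZG', offset=17
After 5 (read(3)): returned '', offset=17
After 6 (read(6)): returned '', offset=17
After 7 (seek(-13, END)): offset=4
After 8 (read(7)): returned '6QPUIP5', offset=11
After 9 (seek(-5, END)): offset=12
After 10 (read(8)): returned 'G6WZG', offset=17
After 11 (seek(-4, END)): offset=13
After 12 (read(3)): returned '6WZ', offset=16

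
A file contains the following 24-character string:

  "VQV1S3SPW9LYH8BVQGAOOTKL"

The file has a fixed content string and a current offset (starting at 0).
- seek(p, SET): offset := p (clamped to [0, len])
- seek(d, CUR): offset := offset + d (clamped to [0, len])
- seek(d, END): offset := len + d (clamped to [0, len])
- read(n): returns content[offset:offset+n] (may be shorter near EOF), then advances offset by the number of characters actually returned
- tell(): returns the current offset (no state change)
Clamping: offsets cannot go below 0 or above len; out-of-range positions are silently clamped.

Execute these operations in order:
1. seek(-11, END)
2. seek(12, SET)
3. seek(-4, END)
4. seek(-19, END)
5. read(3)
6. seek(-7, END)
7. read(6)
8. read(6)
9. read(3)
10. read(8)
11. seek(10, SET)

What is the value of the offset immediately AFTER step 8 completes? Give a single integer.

Answer: 24

Derivation:
After 1 (seek(-11, END)): offset=13
After 2 (seek(12, SET)): offset=12
After 3 (seek(-4, END)): offset=20
After 4 (seek(-19, END)): offset=5
After 5 (read(3)): returned '3SP', offset=8
After 6 (seek(-7, END)): offset=17
After 7 (read(6)): returned 'GAOOTK', offset=23
After 8 (read(6)): returned 'L', offset=24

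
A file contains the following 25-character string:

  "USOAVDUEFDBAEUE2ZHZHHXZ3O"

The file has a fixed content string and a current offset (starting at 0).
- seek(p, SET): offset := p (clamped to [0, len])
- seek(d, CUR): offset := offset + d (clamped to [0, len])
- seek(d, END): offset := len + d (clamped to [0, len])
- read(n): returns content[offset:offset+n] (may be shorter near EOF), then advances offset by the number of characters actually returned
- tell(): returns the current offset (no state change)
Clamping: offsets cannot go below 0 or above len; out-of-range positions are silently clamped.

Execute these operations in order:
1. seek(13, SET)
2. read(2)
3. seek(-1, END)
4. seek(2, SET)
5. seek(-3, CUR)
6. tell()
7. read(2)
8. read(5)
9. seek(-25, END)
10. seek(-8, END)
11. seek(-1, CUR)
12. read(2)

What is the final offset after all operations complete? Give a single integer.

Answer: 18

Derivation:
After 1 (seek(13, SET)): offset=13
After 2 (read(2)): returned 'UE', offset=15
After 3 (seek(-1, END)): offset=24
After 4 (seek(2, SET)): offset=2
After 5 (seek(-3, CUR)): offset=0
After 6 (tell()): offset=0
After 7 (read(2)): returned 'US', offset=2
After 8 (read(5)): returned 'OAVDU', offset=7
After 9 (seek(-25, END)): offset=0
After 10 (seek(-8, END)): offset=17
After 11 (seek(-1, CUR)): offset=16
After 12 (read(2)): returned 'ZH', offset=18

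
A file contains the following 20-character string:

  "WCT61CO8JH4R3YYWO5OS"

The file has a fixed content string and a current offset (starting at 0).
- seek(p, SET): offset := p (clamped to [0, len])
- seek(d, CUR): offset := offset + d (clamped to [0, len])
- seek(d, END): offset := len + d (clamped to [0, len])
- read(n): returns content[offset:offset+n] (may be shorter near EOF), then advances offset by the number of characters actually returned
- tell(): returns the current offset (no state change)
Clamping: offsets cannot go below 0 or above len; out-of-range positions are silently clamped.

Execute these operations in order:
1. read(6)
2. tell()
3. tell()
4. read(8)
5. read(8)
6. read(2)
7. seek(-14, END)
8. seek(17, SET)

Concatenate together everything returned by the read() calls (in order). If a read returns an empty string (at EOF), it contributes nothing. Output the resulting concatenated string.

After 1 (read(6)): returned 'WCT61C', offset=6
After 2 (tell()): offset=6
After 3 (tell()): offset=6
After 4 (read(8)): returned 'O8JH4R3Y', offset=14
After 5 (read(8)): returned 'YWO5OS', offset=20
After 6 (read(2)): returned '', offset=20
After 7 (seek(-14, END)): offset=6
After 8 (seek(17, SET)): offset=17

Answer: WCT61CO8JH4R3YYWO5OS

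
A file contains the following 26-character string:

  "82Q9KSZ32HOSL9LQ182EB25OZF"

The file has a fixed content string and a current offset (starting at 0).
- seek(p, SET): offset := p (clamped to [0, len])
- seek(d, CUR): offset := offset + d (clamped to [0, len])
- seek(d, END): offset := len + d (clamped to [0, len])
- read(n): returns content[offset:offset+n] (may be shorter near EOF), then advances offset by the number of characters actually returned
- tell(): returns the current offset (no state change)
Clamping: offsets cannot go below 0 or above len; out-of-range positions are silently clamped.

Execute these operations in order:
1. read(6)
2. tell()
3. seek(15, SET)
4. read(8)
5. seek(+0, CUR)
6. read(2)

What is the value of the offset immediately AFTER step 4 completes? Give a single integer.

Answer: 23

Derivation:
After 1 (read(6)): returned '82Q9KS', offset=6
After 2 (tell()): offset=6
After 3 (seek(15, SET)): offset=15
After 4 (read(8)): returned 'Q182EB25', offset=23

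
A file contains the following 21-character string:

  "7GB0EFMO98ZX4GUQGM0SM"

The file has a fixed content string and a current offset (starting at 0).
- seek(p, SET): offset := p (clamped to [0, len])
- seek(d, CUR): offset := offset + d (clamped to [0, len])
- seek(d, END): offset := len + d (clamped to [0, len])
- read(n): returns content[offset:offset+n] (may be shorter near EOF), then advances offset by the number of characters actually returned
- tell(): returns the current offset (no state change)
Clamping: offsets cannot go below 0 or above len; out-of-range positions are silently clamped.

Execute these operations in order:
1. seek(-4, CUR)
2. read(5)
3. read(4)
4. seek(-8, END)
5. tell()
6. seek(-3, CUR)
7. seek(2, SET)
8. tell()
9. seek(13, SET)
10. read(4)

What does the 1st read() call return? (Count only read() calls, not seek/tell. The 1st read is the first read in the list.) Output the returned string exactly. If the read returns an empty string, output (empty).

After 1 (seek(-4, CUR)): offset=0
After 2 (read(5)): returned '7GB0E', offset=5
After 3 (read(4)): returned 'FMO9', offset=9
After 4 (seek(-8, END)): offset=13
After 5 (tell()): offset=13
After 6 (seek(-3, CUR)): offset=10
After 7 (seek(2, SET)): offset=2
After 8 (tell()): offset=2
After 9 (seek(13, SET)): offset=13
After 10 (read(4)): returned 'GUQG', offset=17

Answer: 7GB0E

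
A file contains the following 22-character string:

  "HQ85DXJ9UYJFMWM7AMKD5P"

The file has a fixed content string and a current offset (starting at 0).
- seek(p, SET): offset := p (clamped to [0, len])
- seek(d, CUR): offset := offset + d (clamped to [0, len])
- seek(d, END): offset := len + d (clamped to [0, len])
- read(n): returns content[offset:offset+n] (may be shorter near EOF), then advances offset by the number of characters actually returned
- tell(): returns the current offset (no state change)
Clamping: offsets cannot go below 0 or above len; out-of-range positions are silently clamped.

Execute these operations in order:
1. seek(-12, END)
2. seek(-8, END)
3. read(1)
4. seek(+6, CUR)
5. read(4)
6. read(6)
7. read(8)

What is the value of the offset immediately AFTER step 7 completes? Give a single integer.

Answer: 22

Derivation:
After 1 (seek(-12, END)): offset=10
After 2 (seek(-8, END)): offset=14
After 3 (read(1)): returned 'M', offset=15
After 4 (seek(+6, CUR)): offset=21
After 5 (read(4)): returned 'P', offset=22
After 6 (read(6)): returned '', offset=22
After 7 (read(8)): returned '', offset=22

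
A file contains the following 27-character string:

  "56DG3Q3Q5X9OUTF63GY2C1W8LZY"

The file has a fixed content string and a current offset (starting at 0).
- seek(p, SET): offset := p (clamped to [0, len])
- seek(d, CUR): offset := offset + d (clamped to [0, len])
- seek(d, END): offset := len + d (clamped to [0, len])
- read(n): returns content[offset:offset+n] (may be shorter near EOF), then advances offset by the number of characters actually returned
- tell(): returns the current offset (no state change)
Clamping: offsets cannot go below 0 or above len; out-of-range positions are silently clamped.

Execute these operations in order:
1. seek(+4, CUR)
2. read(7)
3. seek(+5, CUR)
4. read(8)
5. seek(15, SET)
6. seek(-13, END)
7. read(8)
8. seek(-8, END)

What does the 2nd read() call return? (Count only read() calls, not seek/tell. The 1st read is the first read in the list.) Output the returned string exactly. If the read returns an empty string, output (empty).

Answer: 3GY2C1W8

Derivation:
After 1 (seek(+4, CUR)): offset=4
After 2 (read(7)): returned '3Q3Q5X9', offset=11
After 3 (seek(+5, CUR)): offset=16
After 4 (read(8)): returned '3GY2C1W8', offset=24
After 5 (seek(15, SET)): offset=15
After 6 (seek(-13, END)): offset=14
After 7 (read(8)): returned 'F63GY2C1', offset=22
After 8 (seek(-8, END)): offset=19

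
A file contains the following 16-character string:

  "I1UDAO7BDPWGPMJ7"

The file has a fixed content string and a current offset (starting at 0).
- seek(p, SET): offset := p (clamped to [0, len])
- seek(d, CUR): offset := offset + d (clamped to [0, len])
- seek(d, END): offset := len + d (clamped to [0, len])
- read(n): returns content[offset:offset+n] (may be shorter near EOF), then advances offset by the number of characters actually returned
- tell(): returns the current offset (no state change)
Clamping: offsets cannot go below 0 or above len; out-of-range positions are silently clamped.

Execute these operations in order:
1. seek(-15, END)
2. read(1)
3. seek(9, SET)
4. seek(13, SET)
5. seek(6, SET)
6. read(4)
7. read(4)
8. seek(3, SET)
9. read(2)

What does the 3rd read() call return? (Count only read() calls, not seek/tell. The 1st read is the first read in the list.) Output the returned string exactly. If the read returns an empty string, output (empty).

After 1 (seek(-15, END)): offset=1
After 2 (read(1)): returned '1', offset=2
After 3 (seek(9, SET)): offset=9
After 4 (seek(13, SET)): offset=13
After 5 (seek(6, SET)): offset=6
After 6 (read(4)): returned '7BDP', offset=10
After 7 (read(4)): returned 'WGPM', offset=14
After 8 (seek(3, SET)): offset=3
After 9 (read(2)): returned 'DA', offset=5

Answer: WGPM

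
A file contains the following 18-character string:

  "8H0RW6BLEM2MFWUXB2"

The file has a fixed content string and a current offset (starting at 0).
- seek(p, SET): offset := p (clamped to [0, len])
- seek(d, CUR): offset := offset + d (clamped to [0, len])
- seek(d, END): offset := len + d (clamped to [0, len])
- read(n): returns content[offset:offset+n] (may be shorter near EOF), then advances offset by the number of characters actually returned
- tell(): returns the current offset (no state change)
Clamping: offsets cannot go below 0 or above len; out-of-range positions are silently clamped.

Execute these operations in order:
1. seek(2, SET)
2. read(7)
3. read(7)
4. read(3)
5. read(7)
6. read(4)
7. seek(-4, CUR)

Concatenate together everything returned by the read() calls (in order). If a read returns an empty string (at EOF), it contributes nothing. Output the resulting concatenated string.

After 1 (seek(2, SET)): offset=2
After 2 (read(7)): returned '0RW6BLE', offset=9
After 3 (read(7)): returned 'M2MFWUX', offset=16
After 4 (read(3)): returned 'B2', offset=18
After 5 (read(7)): returned '', offset=18
After 6 (read(4)): returned '', offset=18
After 7 (seek(-4, CUR)): offset=14

Answer: 0RW6BLEM2MFWUXB2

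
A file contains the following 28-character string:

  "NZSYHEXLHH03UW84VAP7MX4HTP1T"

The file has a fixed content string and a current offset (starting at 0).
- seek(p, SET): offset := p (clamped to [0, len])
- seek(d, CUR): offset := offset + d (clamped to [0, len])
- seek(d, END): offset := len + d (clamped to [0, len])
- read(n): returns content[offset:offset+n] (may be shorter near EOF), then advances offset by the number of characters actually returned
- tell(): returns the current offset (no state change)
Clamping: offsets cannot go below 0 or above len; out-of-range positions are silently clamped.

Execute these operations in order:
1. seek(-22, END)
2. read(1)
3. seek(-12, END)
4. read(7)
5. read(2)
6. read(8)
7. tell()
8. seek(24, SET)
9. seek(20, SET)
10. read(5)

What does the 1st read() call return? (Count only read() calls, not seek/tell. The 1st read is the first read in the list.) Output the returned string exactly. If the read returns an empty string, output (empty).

After 1 (seek(-22, END)): offset=6
After 2 (read(1)): returned 'X', offset=7
After 3 (seek(-12, END)): offset=16
After 4 (read(7)): returned 'VAP7MX4', offset=23
After 5 (read(2)): returned 'HT', offset=25
After 6 (read(8)): returned 'P1T', offset=28
After 7 (tell()): offset=28
After 8 (seek(24, SET)): offset=24
After 9 (seek(20, SET)): offset=20
After 10 (read(5)): returned 'MX4HT', offset=25

Answer: X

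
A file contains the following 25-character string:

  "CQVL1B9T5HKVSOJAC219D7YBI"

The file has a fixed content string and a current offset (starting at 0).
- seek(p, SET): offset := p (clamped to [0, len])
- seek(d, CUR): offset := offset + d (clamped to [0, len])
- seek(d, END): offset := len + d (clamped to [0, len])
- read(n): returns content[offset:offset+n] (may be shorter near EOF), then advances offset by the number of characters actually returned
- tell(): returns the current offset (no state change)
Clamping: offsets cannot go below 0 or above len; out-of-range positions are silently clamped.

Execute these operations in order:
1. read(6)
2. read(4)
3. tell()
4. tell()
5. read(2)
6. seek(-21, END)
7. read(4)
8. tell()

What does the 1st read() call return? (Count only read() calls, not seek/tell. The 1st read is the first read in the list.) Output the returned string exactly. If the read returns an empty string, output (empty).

After 1 (read(6)): returned 'CQVL1B', offset=6
After 2 (read(4)): returned '9T5H', offset=10
After 3 (tell()): offset=10
After 4 (tell()): offset=10
After 5 (read(2)): returned 'KV', offset=12
After 6 (seek(-21, END)): offset=4
After 7 (read(4)): returned '1B9T', offset=8
After 8 (tell()): offset=8

Answer: CQVL1B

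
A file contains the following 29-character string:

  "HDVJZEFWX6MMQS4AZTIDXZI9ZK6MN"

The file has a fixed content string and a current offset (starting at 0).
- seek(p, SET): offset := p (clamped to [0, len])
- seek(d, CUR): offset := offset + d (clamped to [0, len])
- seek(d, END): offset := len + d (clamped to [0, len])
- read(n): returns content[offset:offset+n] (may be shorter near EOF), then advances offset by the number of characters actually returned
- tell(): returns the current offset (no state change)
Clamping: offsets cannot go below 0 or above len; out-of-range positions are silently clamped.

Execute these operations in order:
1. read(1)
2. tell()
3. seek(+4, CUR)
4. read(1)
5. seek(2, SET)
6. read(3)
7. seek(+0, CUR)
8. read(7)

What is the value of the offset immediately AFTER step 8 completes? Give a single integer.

After 1 (read(1)): returned 'H', offset=1
After 2 (tell()): offset=1
After 3 (seek(+4, CUR)): offset=5
After 4 (read(1)): returned 'E', offset=6
After 5 (seek(2, SET)): offset=2
After 6 (read(3)): returned 'VJZ', offset=5
After 7 (seek(+0, CUR)): offset=5
After 8 (read(7)): returned 'EFWX6MM', offset=12

Answer: 12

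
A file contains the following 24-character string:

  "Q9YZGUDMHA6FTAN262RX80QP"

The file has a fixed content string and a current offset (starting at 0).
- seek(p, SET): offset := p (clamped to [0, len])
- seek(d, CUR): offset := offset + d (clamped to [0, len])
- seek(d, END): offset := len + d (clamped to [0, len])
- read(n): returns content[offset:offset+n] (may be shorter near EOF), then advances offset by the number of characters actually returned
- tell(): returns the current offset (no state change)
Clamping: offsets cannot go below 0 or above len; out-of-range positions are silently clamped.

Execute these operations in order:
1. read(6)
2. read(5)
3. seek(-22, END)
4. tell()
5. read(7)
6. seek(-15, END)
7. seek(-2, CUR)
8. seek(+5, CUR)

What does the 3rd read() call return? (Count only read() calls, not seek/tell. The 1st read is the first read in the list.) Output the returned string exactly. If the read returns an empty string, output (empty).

Answer: YZGUDMH

Derivation:
After 1 (read(6)): returned 'Q9YZGU', offset=6
After 2 (read(5)): returned 'DMHA6', offset=11
After 3 (seek(-22, END)): offset=2
After 4 (tell()): offset=2
After 5 (read(7)): returned 'YZGUDMH', offset=9
After 6 (seek(-15, END)): offset=9
After 7 (seek(-2, CUR)): offset=7
After 8 (seek(+5, CUR)): offset=12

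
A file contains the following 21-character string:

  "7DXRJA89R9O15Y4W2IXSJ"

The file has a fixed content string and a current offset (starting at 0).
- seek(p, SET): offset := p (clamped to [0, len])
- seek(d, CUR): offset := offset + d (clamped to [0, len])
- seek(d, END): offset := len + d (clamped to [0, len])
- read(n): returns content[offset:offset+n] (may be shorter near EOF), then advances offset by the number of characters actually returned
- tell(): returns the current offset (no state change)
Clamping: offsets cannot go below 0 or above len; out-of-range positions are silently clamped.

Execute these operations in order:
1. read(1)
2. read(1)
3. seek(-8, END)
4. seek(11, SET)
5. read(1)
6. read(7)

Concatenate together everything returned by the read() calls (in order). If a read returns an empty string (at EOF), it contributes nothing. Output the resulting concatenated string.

After 1 (read(1)): returned '7', offset=1
After 2 (read(1)): returned 'D', offset=2
After 3 (seek(-8, END)): offset=13
After 4 (seek(11, SET)): offset=11
After 5 (read(1)): returned '1', offset=12
After 6 (read(7)): returned '5Y4W2IX', offset=19

Answer: 7D15Y4W2IX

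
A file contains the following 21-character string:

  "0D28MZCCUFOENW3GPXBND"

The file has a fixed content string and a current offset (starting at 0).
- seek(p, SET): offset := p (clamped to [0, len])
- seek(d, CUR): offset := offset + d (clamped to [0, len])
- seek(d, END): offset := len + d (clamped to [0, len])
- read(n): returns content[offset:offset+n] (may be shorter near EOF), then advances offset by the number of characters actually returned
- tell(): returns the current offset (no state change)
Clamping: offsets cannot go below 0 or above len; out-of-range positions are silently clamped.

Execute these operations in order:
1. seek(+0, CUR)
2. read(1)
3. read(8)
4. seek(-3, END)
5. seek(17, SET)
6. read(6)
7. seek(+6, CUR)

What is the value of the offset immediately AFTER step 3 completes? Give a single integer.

After 1 (seek(+0, CUR)): offset=0
After 2 (read(1)): returned '0', offset=1
After 3 (read(8)): returned 'D28MZCCU', offset=9

Answer: 9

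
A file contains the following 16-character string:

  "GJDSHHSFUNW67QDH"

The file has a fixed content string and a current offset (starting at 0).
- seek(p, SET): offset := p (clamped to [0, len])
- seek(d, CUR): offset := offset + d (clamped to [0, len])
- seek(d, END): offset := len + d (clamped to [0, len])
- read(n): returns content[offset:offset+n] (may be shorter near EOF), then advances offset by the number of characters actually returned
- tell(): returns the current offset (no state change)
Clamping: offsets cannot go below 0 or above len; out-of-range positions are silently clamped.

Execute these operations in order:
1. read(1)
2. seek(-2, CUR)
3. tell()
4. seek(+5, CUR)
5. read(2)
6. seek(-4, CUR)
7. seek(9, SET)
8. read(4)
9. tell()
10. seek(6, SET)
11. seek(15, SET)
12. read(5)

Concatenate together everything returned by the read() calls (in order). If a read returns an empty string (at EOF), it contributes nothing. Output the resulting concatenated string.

After 1 (read(1)): returned 'G', offset=1
After 2 (seek(-2, CUR)): offset=0
After 3 (tell()): offset=0
After 4 (seek(+5, CUR)): offset=5
After 5 (read(2)): returned 'HS', offset=7
After 6 (seek(-4, CUR)): offset=3
After 7 (seek(9, SET)): offset=9
After 8 (read(4)): returned 'NW67', offset=13
After 9 (tell()): offset=13
After 10 (seek(6, SET)): offset=6
After 11 (seek(15, SET)): offset=15
After 12 (read(5)): returned 'H', offset=16

Answer: GHSNW67H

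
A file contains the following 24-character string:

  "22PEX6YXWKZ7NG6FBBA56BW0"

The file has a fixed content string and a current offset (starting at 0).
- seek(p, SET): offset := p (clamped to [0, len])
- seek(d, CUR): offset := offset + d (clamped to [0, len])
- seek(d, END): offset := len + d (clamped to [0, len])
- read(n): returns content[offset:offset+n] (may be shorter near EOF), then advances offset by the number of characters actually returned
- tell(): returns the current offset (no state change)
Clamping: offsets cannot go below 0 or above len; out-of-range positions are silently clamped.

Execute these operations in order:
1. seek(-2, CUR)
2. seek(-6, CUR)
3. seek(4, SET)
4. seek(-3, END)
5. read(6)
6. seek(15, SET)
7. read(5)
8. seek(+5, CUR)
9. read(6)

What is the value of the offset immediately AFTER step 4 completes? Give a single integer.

Answer: 21

Derivation:
After 1 (seek(-2, CUR)): offset=0
After 2 (seek(-6, CUR)): offset=0
After 3 (seek(4, SET)): offset=4
After 4 (seek(-3, END)): offset=21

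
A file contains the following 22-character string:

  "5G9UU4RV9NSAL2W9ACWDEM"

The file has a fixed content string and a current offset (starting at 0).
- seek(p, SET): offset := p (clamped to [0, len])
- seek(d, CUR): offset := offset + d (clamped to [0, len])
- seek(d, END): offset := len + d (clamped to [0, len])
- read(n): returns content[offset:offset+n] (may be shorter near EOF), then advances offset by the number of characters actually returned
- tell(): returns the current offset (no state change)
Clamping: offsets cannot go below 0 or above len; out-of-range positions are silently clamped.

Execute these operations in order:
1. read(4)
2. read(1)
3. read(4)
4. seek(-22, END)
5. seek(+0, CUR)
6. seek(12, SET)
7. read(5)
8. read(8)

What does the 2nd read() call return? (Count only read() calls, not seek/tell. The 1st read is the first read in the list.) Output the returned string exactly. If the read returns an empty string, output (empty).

After 1 (read(4)): returned '5G9U', offset=4
After 2 (read(1)): returned 'U', offset=5
After 3 (read(4)): returned '4RV9', offset=9
After 4 (seek(-22, END)): offset=0
After 5 (seek(+0, CUR)): offset=0
After 6 (seek(12, SET)): offset=12
After 7 (read(5)): returned 'L2W9A', offset=17
After 8 (read(8)): returned 'CWDEM', offset=22

Answer: U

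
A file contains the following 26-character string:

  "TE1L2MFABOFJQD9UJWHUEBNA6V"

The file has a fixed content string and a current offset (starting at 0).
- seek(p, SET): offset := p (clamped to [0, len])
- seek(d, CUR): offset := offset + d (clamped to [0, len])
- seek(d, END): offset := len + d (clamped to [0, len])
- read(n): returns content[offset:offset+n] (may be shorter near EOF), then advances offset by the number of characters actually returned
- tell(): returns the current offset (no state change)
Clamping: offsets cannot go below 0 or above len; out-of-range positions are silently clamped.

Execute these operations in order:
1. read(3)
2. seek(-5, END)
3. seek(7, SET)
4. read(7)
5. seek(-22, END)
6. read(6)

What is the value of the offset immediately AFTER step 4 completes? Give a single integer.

Answer: 14

Derivation:
After 1 (read(3)): returned 'TE1', offset=3
After 2 (seek(-5, END)): offset=21
After 3 (seek(7, SET)): offset=7
After 4 (read(7)): returned 'ABOFJQD', offset=14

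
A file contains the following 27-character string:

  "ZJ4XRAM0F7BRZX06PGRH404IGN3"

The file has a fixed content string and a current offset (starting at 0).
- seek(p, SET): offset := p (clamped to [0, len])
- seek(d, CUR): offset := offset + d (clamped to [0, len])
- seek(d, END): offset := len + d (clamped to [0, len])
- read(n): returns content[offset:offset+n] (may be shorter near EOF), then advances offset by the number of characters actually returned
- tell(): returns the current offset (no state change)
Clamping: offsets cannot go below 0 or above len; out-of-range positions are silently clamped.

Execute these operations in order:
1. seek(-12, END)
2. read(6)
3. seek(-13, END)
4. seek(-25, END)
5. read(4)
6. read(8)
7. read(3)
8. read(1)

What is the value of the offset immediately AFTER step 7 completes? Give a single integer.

After 1 (seek(-12, END)): offset=15
After 2 (read(6)): returned '6PGRH4', offset=21
After 3 (seek(-13, END)): offset=14
After 4 (seek(-25, END)): offset=2
After 5 (read(4)): returned '4XRA', offset=6
After 6 (read(8)): returned 'M0F7BRZX', offset=14
After 7 (read(3)): returned '06P', offset=17

Answer: 17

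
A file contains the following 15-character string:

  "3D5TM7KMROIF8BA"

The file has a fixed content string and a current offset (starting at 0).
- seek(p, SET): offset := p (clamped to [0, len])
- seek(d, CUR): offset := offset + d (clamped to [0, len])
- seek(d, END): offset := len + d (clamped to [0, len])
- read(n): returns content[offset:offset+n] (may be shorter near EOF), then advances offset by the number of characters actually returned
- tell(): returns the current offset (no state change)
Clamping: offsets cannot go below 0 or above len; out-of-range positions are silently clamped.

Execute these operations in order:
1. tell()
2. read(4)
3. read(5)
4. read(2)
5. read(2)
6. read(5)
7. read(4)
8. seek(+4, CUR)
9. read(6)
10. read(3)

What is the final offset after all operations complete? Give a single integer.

After 1 (tell()): offset=0
After 2 (read(4)): returned '3D5T', offset=4
After 3 (read(5)): returned 'M7KMR', offset=9
After 4 (read(2)): returned 'OI', offset=11
After 5 (read(2)): returned 'F8', offset=13
After 6 (read(5)): returned 'BA', offset=15
After 7 (read(4)): returned '', offset=15
After 8 (seek(+4, CUR)): offset=15
After 9 (read(6)): returned '', offset=15
After 10 (read(3)): returned '', offset=15

Answer: 15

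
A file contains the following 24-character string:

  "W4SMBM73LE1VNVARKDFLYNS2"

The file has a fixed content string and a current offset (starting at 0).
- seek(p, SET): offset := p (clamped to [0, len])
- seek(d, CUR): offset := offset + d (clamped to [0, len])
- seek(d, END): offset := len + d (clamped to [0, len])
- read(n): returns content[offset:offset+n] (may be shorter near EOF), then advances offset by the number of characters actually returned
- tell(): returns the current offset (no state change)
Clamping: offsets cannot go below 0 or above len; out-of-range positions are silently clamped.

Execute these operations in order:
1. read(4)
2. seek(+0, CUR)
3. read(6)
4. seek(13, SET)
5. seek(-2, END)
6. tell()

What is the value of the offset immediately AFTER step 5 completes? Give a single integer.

Answer: 22

Derivation:
After 1 (read(4)): returned 'W4SM', offset=4
After 2 (seek(+0, CUR)): offset=4
After 3 (read(6)): returned 'BM73LE', offset=10
After 4 (seek(13, SET)): offset=13
After 5 (seek(-2, END)): offset=22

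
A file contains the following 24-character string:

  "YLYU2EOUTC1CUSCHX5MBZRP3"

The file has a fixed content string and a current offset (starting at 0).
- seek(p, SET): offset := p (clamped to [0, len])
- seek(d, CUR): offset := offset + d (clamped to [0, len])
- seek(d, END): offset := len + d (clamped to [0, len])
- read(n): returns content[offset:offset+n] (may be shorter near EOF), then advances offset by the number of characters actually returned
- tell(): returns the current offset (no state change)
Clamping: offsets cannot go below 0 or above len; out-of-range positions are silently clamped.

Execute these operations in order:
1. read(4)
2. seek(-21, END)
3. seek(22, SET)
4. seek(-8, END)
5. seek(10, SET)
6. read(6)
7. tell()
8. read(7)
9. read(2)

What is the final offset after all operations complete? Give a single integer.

Answer: 24

Derivation:
After 1 (read(4)): returned 'YLYU', offset=4
After 2 (seek(-21, END)): offset=3
After 3 (seek(22, SET)): offset=22
After 4 (seek(-8, END)): offset=16
After 5 (seek(10, SET)): offset=10
After 6 (read(6)): returned '1CUSCH', offset=16
After 7 (tell()): offset=16
After 8 (read(7)): returned 'X5MBZRP', offset=23
After 9 (read(2)): returned '3', offset=24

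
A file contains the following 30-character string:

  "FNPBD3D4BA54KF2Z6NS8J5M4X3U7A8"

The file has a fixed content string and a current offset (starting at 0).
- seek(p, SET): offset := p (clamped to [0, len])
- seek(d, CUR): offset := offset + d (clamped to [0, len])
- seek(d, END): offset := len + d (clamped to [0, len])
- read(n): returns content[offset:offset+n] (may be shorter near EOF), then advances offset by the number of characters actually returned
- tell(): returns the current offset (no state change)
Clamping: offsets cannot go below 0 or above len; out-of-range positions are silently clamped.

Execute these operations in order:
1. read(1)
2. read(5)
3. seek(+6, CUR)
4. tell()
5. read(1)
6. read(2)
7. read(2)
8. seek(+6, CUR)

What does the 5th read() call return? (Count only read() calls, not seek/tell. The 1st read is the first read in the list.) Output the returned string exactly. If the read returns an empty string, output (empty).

Answer: Z6

Derivation:
After 1 (read(1)): returned 'F', offset=1
After 2 (read(5)): returned 'NPBD3', offset=6
After 3 (seek(+6, CUR)): offset=12
After 4 (tell()): offset=12
After 5 (read(1)): returned 'K', offset=13
After 6 (read(2)): returned 'F2', offset=15
After 7 (read(2)): returned 'Z6', offset=17
After 8 (seek(+6, CUR)): offset=23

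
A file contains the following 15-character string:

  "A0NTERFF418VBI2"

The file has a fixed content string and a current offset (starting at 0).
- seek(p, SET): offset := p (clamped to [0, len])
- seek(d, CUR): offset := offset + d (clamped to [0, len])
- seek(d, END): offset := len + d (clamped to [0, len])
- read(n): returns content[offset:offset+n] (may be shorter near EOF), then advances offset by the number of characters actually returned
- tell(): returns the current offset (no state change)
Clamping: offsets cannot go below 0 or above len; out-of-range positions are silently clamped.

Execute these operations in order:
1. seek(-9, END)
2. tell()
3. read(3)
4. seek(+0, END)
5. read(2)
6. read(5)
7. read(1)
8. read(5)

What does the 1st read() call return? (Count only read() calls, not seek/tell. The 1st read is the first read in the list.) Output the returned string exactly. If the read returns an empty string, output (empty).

After 1 (seek(-9, END)): offset=6
After 2 (tell()): offset=6
After 3 (read(3)): returned 'FF4', offset=9
After 4 (seek(+0, END)): offset=15
After 5 (read(2)): returned '', offset=15
After 6 (read(5)): returned '', offset=15
After 7 (read(1)): returned '', offset=15
After 8 (read(5)): returned '', offset=15

Answer: FF4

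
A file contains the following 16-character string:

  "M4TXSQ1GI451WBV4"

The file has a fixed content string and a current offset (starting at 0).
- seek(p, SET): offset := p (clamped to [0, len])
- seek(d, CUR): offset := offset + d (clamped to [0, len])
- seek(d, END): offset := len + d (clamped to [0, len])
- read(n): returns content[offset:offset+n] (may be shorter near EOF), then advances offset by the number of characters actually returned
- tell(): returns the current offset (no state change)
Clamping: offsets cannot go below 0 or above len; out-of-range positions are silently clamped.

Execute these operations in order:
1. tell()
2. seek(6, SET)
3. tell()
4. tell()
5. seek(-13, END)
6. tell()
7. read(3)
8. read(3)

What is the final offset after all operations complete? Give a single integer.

After 1 (tell()): offset=0
After 2 (seek(6, SET)): offset=6
After 3 (tell()): offset=6
After 4 (tell()): offset=6
After 5 (seek(-13, END)): offset=3
After 6 (tell()): offset=3
After 7 (read(3)): returned 'XSQ', offset=6
After 8 (read(3)): returned '1GI', offset=9

Answer: 9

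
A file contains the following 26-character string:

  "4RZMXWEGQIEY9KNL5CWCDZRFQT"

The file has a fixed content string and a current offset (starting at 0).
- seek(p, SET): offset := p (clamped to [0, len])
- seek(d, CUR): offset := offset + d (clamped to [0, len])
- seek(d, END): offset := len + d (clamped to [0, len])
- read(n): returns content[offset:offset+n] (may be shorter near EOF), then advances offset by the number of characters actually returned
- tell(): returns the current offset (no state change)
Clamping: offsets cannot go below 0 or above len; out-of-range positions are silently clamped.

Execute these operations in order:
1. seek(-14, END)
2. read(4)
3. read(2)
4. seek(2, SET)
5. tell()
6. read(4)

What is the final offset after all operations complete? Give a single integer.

Answer: 6

Derivation:
After 1 (seek(-14, END)): offset=12
After 2 (read(4)): returned '9KNL', offset=16
After 3 (read(2)): returned '5C', offset=18
After 4 (seek(2, SET)): offset=2
After 5 (tell()): offset=2
After 6 (read(4)): returned 'ZMXW', offset=6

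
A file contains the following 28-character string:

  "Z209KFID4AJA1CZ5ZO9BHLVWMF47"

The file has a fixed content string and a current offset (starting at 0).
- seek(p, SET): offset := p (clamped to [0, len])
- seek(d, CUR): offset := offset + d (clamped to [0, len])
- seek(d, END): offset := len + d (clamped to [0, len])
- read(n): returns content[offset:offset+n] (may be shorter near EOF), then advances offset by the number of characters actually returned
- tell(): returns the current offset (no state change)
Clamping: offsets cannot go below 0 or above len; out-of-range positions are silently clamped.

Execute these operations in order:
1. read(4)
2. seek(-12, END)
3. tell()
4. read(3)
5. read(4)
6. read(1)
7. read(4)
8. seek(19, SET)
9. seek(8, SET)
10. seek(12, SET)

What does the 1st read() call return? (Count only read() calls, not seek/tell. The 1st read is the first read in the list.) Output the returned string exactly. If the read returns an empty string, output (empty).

After 1 (read(4)): returned 'Z209', offset=4
After 2 (seek(-12, END)): offset=16
After 3 (tell()): offset=16
After 4 (read(3)): returned 'ZO9', offset=19
After 5 (read(4)): returned 'BHLV', offset=23
After 6 (read(1)): returned 'W', offset=24
After 7 (read(4)): returned 'MF47', offset=28
After 8 (seek(19, SET)): offset=19
After 9 (seek(8, SET)): offset=8
After 10 (seek(12, SET)): offset=12

Answer: Z209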